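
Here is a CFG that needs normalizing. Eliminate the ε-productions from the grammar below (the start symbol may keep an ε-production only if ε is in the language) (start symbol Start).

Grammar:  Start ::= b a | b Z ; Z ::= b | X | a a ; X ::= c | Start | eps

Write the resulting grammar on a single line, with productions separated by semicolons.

Start ::= b a | b Z | b; Z ::= b | X | a a; X ::= c | Start

Nullable set = {X, Z}.
ε ∉ L(G), so no ε-production is kept.
For each production, add variants omitting each subset of nullable occurrences: Start → b Z gives b Z | b.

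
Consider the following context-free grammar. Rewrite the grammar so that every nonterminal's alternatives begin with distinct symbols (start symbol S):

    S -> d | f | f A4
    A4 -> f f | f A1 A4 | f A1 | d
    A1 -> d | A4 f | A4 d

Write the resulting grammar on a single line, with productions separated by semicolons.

S has alternatives sharing prefix 'f': factor to S → f S' with S' → ε | A4.
A4 has alternatives sharing prefix 'f': factor to A4 → f A4' with A4' → f | A1 A4 | A1.
A1 has alternatives sharing prefix 'A4': factor to A1 → A4 A1' with A1' → f | d.
A4' has alternatives sharing prefix 'A1': factor to A4' → A1 A4'' with A4'' → A4 | ε.

S -> d | f S'; A4 -> d | f A4'; A1 -> d | A4 A1'; S' -> ε | A4; A4' -> f | A1 A4''; A1' -> f | d; A4'' -> A4 | ε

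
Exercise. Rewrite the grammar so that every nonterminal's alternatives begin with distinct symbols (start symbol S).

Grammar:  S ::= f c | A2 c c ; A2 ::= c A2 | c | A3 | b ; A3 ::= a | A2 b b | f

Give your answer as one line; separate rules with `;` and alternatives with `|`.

A2 has alternatives sharing prefix 'c': factor to A2 → c A2' with A2' → A2 | ε.

S ::= f c | A2 c c; A2 ::= A3 | b | c A2'; A3 ::= a | A2 b b | f; A2' ::= A2 | eps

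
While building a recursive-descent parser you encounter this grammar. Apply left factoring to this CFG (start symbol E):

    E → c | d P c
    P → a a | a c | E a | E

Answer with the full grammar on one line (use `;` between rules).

E → c | d P c; P → a P' | E P''; P' → a | c; P'' → a | ε

P has alternatives sharing prefix 'a': factor to P → a P' with P' → a | c.
P has alternatives sharing prefix 'E': factor to P → E P'' with P'' → a | ε.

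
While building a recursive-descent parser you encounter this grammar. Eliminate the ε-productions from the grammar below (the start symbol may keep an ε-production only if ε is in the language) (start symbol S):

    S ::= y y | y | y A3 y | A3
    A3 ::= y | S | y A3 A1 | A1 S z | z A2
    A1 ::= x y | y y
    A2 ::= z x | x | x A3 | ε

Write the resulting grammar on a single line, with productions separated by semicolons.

S ::= y y | y | y A3 y | A3; A3 ::= y | S | y A3 A1 | A1 S z | z A2 | z; A1 ::= x y | y y; A2 ::= z x | x | x A3

Nullable set = {A2}.
ε ∉ L(G), so no ε-production is kept.
Add the nullable-subset variants: A3 → z A2 gives z A2 | z.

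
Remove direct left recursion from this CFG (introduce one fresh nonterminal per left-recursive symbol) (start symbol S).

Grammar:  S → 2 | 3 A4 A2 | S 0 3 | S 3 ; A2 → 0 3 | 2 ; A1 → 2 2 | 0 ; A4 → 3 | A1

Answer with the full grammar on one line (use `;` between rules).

Left recursion appears on S.
For S: α = {0 3, 3}, β = {2, 3 A4 A2}. Rewrite as S → β S' and S' → α S' | ε.

S → 2 S' | 3 A4 A2 S'; A2 → 0 3 | 2; A1 → 2 2 | 0; A4 → 3 | A1; S' → 0 3 S' | 3 S' | eps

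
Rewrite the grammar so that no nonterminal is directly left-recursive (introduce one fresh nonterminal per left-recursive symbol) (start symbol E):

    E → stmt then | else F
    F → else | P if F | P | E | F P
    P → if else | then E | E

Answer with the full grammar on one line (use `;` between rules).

E → stmt then | else F; F → else F' | P if F F' | P F' | E F'; P → if else | then E | E; F' → P F' | epsilon

Left recursion appears on F.
For F: α = {P}, β = {else, P if F, P, E}. Rewrite as F → β F' and F' → α F' | ε.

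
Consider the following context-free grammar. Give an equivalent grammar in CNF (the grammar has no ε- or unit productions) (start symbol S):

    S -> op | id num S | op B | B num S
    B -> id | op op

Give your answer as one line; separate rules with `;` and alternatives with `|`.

S -> op | X1 Y1 | X3 B | B Y2; B -> id | X3 X3; X1 -> id; X2 -> num; X3 -> op; Y1 -> X2 S; Y2 -> X2 S

Introduce a nonterminal for each terminal appearing in a rule of length ≥ 2: X1 → id, X2 → num, X3 → op.
Binarize each right-hand side of length ≥ 3 by chaining fresh nonterminals (Y1, Y2, …): affected rules were S → X1 X2 S; S → B X2 S.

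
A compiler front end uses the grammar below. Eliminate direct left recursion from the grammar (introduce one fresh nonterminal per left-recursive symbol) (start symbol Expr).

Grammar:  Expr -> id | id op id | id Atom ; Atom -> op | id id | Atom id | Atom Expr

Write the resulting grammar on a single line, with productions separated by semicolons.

Expr -> id | id op id | id Atom; Atom -> op Atom1 | id id Atom1; Atom1 -> id Atom1 | Expr Atom1 | ε

Atom is directly left-recursive.
For Atom: α = {id, Expr}, β = {op, id id}. Rewrite as Atom → β Atom1 and Atom1 → α Atom1 | ε.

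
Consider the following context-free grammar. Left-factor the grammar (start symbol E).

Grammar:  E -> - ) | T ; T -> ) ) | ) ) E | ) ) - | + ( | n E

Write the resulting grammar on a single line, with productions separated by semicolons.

T has alternatives sharing prefix ') )': factor to T → ) ) T' with T' → ε | E | -.

E -> - ) | T; T -> + ( | n E | ) ) T'; T' -> ε | E | -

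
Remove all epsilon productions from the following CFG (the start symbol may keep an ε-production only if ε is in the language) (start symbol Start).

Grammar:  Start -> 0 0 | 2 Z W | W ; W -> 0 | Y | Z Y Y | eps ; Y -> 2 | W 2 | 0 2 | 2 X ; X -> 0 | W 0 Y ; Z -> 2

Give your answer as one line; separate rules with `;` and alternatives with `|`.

Nullable set = {Start, W}.
ε ∈ L(G) since Start is nullable, so keep Start → ε.
For each production, add variants omitting each subset of nullable occurrences: Start → 2 Z W gives 2 Z W | 2 Z. X → W 0 Y gives W 0 Y | 0 Y.

Start -> 0 0 | 2 Z W | 2 Z | W | ε; W -> 0 | Y | Z Y Y; Y -> 2 | W 2 | 0 2 | 2 X; X -> 0 | W 0 Y | 0 Y; Z -> 2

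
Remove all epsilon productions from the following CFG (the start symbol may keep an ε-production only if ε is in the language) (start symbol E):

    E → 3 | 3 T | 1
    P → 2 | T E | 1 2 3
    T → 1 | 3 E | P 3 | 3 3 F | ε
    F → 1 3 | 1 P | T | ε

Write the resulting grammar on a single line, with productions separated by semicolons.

Nullable set = {F, T}.
ε ∉ L(G), so no ε-production is kept.
Add the nullable-subset variants: P → T E gives T E | E. T → 3 3 F gives 3 3 F | 3 3.

E → 3 | 3 T | 1; P → 2 | T E | E | 1 2 3; T → 1 | 3 E | P 3 | 3 3 F | 3 3; F → 1 3 | 1 P | T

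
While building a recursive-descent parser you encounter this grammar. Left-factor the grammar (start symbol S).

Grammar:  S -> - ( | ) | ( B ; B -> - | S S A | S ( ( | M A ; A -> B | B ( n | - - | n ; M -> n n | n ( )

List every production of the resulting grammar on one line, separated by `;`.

B has alternatives sharing prefix 'S': factor to B → S B' with B' → S A | ( (.
A has alternatives sharing prefix 'B': factor to A → B A' with A' → ε | ( n.
M has alternatives sharing prefix 'n': factor to M → n M' with M' → n | ( ).

S -> - ( | ) | ( B; B -> - | M A | S B'; A -> - - | n | B A'; M -> n M'; B' -> S A | ( (; A' -> eps | ( n; M' -> n | ( )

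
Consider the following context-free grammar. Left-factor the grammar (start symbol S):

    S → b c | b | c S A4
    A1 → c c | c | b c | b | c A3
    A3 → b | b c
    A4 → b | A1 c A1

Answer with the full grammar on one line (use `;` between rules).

S → c S A4 | b S'; A1 → c A1' | b A1''; A3 → b A3'; A4 → b | A1 c A1; S' → c | ε; A1' → c | ε | A3; A1'' → c | ε; A3' → ε | c

S has alternatives sharing prefix 'b': factor to S → b S' with S' → c | ε.
A1 has alternatives sharing prefix 'c': factor to A1 → c A1' with A1' → c | ε | A3.
A1 has alternatives sharing prefix 'b': factor to A1 → b A1'' with A1'' → c | ε.
A3 has alternatives sharing prefix 'b': factor to A3 → b A3' with A3' → ε | c.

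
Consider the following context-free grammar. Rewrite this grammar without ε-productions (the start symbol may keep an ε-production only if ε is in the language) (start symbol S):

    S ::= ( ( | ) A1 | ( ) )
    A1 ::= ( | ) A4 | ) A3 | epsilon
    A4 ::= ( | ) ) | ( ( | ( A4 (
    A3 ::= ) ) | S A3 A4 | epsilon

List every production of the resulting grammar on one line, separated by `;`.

S ::= ( ( | ) A1 | ) | ( ) ); A1 ::= ( | ) A4 | ) A3 | ); A4 ::= ( | ) ) | ( ( | ( A4 (; A3 ::= ) ) | S A3 A4 | S A4

Nullable nonterminals: {A1, A3}.
ε ∉ L(G), so no ε-production is kept.
For each production, add variants omitting each subset of nullable occurrences: S → ) A1 gives ) A1 | ). A1 → ) A3 gives ) A3 | ). A3 → S A3 A4 gives S A3 A4 | S A4.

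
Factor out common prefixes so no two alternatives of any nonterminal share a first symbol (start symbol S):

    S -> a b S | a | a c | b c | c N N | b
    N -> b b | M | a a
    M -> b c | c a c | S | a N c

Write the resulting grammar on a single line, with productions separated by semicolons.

S has alternatives sharing prefix 'a': factor to S → a S' with S' → b S | ε | c.
S has alternatives sharing prefix 'b': factor to S → b S'' with S'' → c | ε.

S -> c N N | a S' | b S''; N -> b b | M | a a; M -> b c | c a c | S | a N c; S' -> b S | ε | c; S'' -> c | ε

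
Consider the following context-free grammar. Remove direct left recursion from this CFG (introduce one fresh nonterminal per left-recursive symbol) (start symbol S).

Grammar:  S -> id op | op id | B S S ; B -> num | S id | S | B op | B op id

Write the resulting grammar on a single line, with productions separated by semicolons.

S -> id op | op id | B S S; B -> num B' | S id B' | S B'; B' -> op B' | op id B' | ε

Left recursion appears on B.
For B: α = {op, op id}, β = {num, S id, S}. Rewrite as B → β B' and B' → α B' | ε.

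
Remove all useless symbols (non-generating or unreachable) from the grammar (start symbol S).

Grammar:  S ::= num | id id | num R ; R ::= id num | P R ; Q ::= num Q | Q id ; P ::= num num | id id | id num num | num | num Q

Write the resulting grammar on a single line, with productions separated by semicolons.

S ::= num | id id | num R; R ::= id num | P R; P ::= num num | id id | id num num | num

Generating nonterminals: {P, R, S}.
Reachable from S after that: {P, R, S}.
Removed useless symbols: {Q} and every production mentioning them.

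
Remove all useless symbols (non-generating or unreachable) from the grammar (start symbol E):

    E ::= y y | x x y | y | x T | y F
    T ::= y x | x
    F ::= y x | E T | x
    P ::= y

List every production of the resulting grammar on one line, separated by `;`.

E ::= y y | x x y | y | x T | y F; T ::= y x | x; F ::= y x | E T | x

Generating nonterminals: {E, F, P, T}.
Reachable from E after that: {E, F, T}.
Removed useless symbols: {P} and every production mentioning them.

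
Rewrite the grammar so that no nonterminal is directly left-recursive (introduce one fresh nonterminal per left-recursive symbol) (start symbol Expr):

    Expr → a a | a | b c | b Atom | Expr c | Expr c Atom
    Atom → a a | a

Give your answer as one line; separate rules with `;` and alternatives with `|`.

Expr → a a Expr1 | a Expr1 | b c Expr1 | b Atom Expr1; Atom → a a | a; Expr1 → c Expr1 | c Atom Expr1 | ε

Expr is directly left-recursive.
For Expr: α = {c, c Atom}, β = {a a, a, b c, b Atom}. Rewrite as Expr → β Expr1 and Expr1 → α Expr1 | ε.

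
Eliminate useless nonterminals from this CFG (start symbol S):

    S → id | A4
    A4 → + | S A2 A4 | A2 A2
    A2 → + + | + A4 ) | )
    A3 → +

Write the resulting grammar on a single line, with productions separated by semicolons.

Generating nonterminals: {A2, A3, A4, S}.
Reachable from S after that: {A2, A4, S}.
Removed useless symbols: {A3} and every production mentioning them.

S → id | A4; A4 → + | S A2 A4 | A2 A2; A2 → + + | + A4 ) | )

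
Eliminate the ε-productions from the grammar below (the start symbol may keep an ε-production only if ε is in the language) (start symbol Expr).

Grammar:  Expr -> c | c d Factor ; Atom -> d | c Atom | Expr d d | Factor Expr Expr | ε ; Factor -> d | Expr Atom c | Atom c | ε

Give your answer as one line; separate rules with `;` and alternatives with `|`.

The nullable symbols are {Atom, Factor}.
ε ∉ L(G), so no ε-production is kept.
For each production, add variants omitting each subset of nullable occurrences: Expr → c d Factor gives c d Factor | c d. Atom → c Atom gives c Atom | c. Atom → Factor Expr Expr gives Factor Expr Expr | Expr Expr. Factor → Expr Atom c gives Expr Atom c | Expr c.

Expr -> c | c d Factor | c d; Atom -> d | c Atom | c | Expr d d | Factor Expr Expr | Expr Expr; Factor -> d | Expr Atom c | Expr c | Atom c | c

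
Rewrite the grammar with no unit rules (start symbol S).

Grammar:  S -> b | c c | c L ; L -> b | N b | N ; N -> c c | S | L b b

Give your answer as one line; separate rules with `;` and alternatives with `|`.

Unit pairs: L ⇒* {N, S}; N ⇒* {S}.
For every A with A ⇒* B via unit rules, add B's non-unit alternatives to A; then delete every rule of the form X → Y.

S -> b | c c | c L; L -> b | N b | c c | c L | L b b; N -> b | c c | c L | L b b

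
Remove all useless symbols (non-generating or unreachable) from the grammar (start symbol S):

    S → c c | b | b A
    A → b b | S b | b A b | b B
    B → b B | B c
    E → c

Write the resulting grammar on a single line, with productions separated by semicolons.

S → c c | b | b A; A → b b | S b | b A b

Generating nonterminals: {A, E, S}.
Reachable from S after that: {A, S}.
Removed useless symbols: {B, E} and every production mentioning them.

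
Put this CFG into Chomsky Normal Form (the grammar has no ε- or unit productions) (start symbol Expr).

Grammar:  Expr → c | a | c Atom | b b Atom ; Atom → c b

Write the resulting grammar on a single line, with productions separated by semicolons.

Introduce a nonterminal for each terminal appearing in a rule of length ≥ 2: X1 → c, X2 → b.
Binarize each right-hand side of length ≥ 3 by chaining fresh nonterminals (Y1, Y2, …): affected rules were Expr → X2 X2 Atom.

Expr → c | a | X1 Atom | X2 Y1; Atom → X1 X2; X1 → c; X2 → b; Y1 → X2 Atom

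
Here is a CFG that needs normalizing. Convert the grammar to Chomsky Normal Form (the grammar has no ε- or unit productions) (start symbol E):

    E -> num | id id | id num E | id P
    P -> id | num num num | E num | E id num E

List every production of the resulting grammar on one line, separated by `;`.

Introduce a nonterminal for each terminal appearing in a rule of length ≥ 2: X1 → id, X2 → num.
Binarize each right-hand side of length ≥ 3 by chaining fresh nonterminals (Y1, Y2, …): affected rules were E → X1 X2 E; P → X2 X2 X2; P → E X1 X2 E.

E -> num | X1 X1 | X1 Y1 | X1 P; P -> id | X2 Y2 | E X2 | E Y3; X1 -> id; X2 -> num; Y1 -> X2 E; Y2 -> X2 X2; Y3 -> X1 Y4; Y4 -> X2 E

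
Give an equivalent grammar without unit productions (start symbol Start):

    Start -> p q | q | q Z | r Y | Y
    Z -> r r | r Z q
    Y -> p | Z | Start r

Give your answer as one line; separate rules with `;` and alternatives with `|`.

Unit pairs: Start ⇒* {Y, Z}; Y ⇒* {Z}.
For every A with A ⇒* B via unit rules, add B's non-unit alternatives to A; then delete every rule of the form X → Y.

Start -> r r | r Z q | p q | q | q Z | r Y | p | Start r; Z -> r r | r Z q; Y -> r r | r Z q | p | Start r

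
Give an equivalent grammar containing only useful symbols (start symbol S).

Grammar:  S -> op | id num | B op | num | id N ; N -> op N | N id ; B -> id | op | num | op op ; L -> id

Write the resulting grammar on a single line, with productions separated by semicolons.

S -> op | id num | B op | num; B -> id | op | num | op op

Generating nonterminals: {B, L, S}.
Reachable from S after that: {B, S}.
Removed useless symbols: {L, N} and every production mentioning them.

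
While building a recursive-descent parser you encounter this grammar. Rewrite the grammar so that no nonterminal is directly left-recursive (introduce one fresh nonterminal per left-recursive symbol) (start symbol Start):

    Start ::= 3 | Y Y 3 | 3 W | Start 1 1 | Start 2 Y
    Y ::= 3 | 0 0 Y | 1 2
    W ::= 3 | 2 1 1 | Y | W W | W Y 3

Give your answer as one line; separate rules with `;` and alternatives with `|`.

Left recursion appears on Start, W.
For Start: α = {1 1, 2 Y}, β = {3, Y Y 3, 3 W}. Rewrite as Start → β Start1 and Start1 → α Start1 | ε.
For W: α = {W, Y 3}, β = {3, 2 1 1, Y}. Rewrite as W → β W1 and W1 → α W1 | ε.

Start ::= 3 Start1 | Y Y 3 Start1 | 3 W Start1; Y ::= 3 | 0 0 Y | 1 2; W ::= 3 W1 | 2 1 1 W1 | Y W1; Start1 ::= 1 1 Start1 | 2 Y Start1 | ε; W1 ::= W W1 | Y 3 W1 | ε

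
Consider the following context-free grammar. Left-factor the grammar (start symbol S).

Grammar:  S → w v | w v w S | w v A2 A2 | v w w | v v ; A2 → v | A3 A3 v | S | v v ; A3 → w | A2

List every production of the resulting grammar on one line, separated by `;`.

S has alternatives sharing prefix 'w v': factor to S → w v S' with S' → ε | w S | A2 A2.
S has alternatives sharing prefix 'v': factor to S → v S'' with S'' → w w | v.
A2 has alternatives sharing prefix 'v': factor to A2 → v A2' with A2' → ε | v.

S → w v S' | v S''; A2 → A3 A3 v | S | v A2'; A3 → w | A2; S' → ε | w S | A2 A2; S'' → w w | v; A2' → ε | v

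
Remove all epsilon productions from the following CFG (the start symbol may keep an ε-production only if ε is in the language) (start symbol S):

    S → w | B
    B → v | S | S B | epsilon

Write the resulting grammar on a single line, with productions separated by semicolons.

S → w | B | epsilon; B → v | S | S B

Nullable set = {B, S}.
ε ∈ L(G) since S is nullable, so keep S → ε.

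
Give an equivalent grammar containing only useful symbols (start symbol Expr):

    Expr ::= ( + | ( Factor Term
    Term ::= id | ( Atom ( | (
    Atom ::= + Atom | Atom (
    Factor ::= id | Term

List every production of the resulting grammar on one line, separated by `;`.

Expr ::= ( + | ( Factor Term; Term ::= id | (; Factor ::= id | Term

Generating nonterminals: {Expr, Factor, Term}.
Reachable from Expr after that: {Expr, Factor, Term}.
Removed useless symbols: {Atom} and every production mentioning them.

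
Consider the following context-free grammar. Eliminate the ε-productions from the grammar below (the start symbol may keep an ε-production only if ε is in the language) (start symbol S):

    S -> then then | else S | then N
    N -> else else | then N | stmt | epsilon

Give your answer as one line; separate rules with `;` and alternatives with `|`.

S -> then then | else S | then N | then; N -> else else | then N | then | stmt

Nullable nonterminals: {N}.
ε ∉ L(G), so no ε-production is kept.
Add the nullable-subset variants: S → then N gives then N | then. N → then N gives then N | then.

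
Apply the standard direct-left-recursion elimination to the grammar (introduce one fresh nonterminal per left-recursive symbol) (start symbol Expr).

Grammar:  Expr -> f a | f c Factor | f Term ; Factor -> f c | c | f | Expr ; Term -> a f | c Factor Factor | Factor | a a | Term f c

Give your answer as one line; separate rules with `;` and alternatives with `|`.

Expr -> f a | f c Factor | f Term; Factor -> f c | c | f | Expr; Term -> a f Term1 | c Factor Factor Term1 | Factor Term1 | a a Term1; Term1 -> f c Term1 | ε

Term is directly left-recursive.
For Term: α = {f c}, β = {a f, c Factor Factor, Factor, a a}. Rewrite as Term → β Term1 and Term1 → α Term1 | ε.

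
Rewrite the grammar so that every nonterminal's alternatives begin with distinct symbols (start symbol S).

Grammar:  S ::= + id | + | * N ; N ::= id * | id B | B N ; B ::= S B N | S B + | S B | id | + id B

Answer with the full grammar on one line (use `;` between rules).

S has alternatives sharing prefix '+': factor to S → + S' with S' → id | ε.
N has alternatives sharing prefix 'id': factor to N → id N' with N' → * | B.
B has alternatives sharing prefix 'S B': factor to B → S B B' with B' → N | + | ε.

S ::= * N | + S'; N ::= B N | id N'; B ::= id | + id B | S B B'; S' ::= id | eps; N' ::= * | B; B' ::= N | + | eps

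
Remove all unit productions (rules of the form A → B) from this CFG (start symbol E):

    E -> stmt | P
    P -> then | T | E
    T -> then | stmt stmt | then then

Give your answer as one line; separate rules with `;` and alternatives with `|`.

Unit pairs: E ⇒* {P, T}; P ⇒* {E, T}.
For every A with A ⇒* B via unit rules, add B's non-unit alternatives to A; then delete every rule of the form X → Y.

E -> stmt | then | stmt stmt | then then; P -> stmt | then | stmt stmt | then then; T -> then | stmt stmt | then then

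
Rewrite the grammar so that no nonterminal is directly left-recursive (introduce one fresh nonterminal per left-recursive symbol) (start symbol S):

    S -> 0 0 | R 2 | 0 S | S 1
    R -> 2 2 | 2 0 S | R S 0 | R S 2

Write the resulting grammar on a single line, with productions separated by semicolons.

S, R are directly left-recursive.
For S: α = {1}, β = {0 0, R 2, 0 S}. Rewrite as S → β S' and S' → α S' | ε.
For R: α = {S 0, S 2}, β = {2 2, 2 0 S}. Rewrite as R → β R' and R' → α R' | ε.

S -> 0 0 S' | R 2 S' | 0 S S'; R -> 2 2 R' | 2 0 S R'; S' -> 1 S' | ε; R' -> S 0 R' | S 2 R' | ε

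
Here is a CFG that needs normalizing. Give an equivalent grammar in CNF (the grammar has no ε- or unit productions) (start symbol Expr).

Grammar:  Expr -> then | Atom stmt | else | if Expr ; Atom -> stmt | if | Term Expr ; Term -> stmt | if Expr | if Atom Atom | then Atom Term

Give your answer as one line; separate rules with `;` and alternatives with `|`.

Introduce a nonterminal for each terminal appearing in a rule of length ≥ 2: X1 → stmt, X2 → if, X3 → then.
Binarize each right-hand side of length ≥ 3 by chaining fresh nonterminals (Y1, Y2, …): affected rules were Term → X2 Atom Atom; Term → X3 Atom Term.

Expr -> then | Atom X1 | else | X2 Expr; Atom -> stmt | if | Term Expr; Term -> stmt | X2 Expr | X2 Y1 | X3 Y2; X1 -> stmt; X2 -> if; X3 -> then; Y1 -> Atom Atom; Y2 -> Atom Term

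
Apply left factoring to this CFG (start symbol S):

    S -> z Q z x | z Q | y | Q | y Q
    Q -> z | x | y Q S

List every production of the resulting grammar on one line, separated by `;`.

S has alternatives sharing prefix 'z Q': factor to S → z Q S' with S' → z x | ε.
S has alternatives sharing prefix 'y': factor to S → y S'' with S'' → ε | Q.

S -> Q | z Q S' | y S''; Q -> z | x | y Q S; S' -> z x | ε; S'' -> ε | Q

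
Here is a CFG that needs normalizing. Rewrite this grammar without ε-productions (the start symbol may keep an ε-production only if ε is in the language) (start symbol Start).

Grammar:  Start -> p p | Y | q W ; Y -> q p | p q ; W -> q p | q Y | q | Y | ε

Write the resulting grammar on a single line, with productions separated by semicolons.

Nullable nonterminals: {W}.
ε ∉ L(G), so no ε-production is kept.
Expand every rule over subsets of its nullable positions: Start → q W gives q W | q.

Start -> p p | Y | q W | q; Y -> q p | p q; W -> q p | q Y | q | Y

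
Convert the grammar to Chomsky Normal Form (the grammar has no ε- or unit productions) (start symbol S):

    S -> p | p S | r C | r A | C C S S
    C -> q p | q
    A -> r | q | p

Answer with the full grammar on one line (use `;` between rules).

Introduce a nonterminal for each terminal appearing in a rule of length ≥ 2: X1 → p, X2 → r, X3 → q.
Binarize each right-hand side of length ≥ 3 by chaining fresh nonterminals (Y1, Y2, …): affected rules were S → C C S S.

S -> p | X1 S | X2 C | X2 A | C Y1; C -> X3 X1 | q; A -> r | q | p; X1 -> p; X2 -> r; X3 -> q; Y1 -> C Y2; Y2 -> S S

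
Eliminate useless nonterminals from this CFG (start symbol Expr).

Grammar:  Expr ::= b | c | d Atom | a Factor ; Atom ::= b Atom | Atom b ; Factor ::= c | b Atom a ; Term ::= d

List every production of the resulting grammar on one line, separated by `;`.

Expr ::= b | c | a Factor; Factor ::= c

Generating nonterminals: {Expr, Factor, Term}.
Reachable from Expr after that: {Expr, Factor}.
Removed useless symbols: {Atom, Term} and every production mentioning them.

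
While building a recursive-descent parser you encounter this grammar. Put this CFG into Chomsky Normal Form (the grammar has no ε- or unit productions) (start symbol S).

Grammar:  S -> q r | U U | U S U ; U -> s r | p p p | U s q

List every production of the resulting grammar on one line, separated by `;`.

Introduce a nonterminal for each terminal appearing in a rule of length ≥ 2: X1 → q, X2 → r, X3 → s, X4 → p.
Binarize each right-hand side of length ≥ 3 by chaining fresh nonterminals (Y1, Y2, …): affected rules were S → U S U; U → X4 X4 X4; U → U X3 X1.

S -> X1 X2 | U U | U Y1; U -> X3 X2 | X4 Y2 | U Y3; X1 -> q; X2 -> r; X3 -> s; X4 -> p; Y1 -> S U; Y2 -> X4 X4; Y3 -> X3 X1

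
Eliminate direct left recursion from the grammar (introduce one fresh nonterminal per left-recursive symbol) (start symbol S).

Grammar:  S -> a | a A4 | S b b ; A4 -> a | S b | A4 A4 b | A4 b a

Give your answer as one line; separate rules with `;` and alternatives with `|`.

Left recursion appears on S, A4.
For S: α = {b b}, β = {a, a A4}. Rewrite as S → β S' and S' → α S' | ε.
For A4: α = {A4 b, b a}, β = {a, S b}. Rewrite as A4 → β A4' and A4' → α A4' | ε.

S -> a S' | a A4 S'; A4 -> a A4' | S b A4'; S' -> b b S' | ε; A4' -> A4 b A4' | b a A4' | ε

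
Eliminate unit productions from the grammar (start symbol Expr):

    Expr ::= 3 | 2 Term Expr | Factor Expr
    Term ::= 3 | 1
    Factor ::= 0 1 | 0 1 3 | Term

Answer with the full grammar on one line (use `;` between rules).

Unit pairs: Factor ⇒* {Term}.
For each unit pair (A, B), copy every non-unit production of B to A, then drop all unit productions.

Expr ::= 3 | 2 Term Expr | Factor Expr; Term ::= 3 | 1; Factor ::= 3 | 1 | 0 1 | 0 1 3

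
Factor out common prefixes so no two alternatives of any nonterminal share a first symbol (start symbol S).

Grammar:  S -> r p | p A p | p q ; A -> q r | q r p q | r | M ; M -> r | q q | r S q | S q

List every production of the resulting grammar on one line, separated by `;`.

S -> r p | p S'; A -> r | M | q r A'; M -> q q | S q | r M'; S' -> A p | q; A' -> ε | p q; M' -> ε | S q

S has alternatives sharing prefix 'p': factor to S → p S' with S' → A p | q.
A has alternatives sharing prefix 'q r': factor to A → q r A' with A' → ε | p q.
M has alternatives sharing prefix 'r': factor to M → r M' with M' → ε | S q.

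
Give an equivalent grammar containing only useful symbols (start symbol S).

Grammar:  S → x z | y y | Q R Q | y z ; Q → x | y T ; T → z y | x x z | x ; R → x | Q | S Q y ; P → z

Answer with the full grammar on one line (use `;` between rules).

Generating nonterminals: {P, Q, R, S, T}.
Reachable from S after that: {Q, R, S, T}.
Removed useless symbols: {P} and every production mentioning them.

S → x z | y y | Q R Q | y z; Q → x | y T; T → z y | x x z | x; R → x | Q | S Q y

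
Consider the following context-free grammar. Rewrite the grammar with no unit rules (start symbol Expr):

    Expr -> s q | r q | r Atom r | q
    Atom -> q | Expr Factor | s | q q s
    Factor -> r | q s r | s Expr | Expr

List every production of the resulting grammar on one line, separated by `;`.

Unit pairs: Factor ⇒* {Expr}.
For each unit pair (A, B), copy every non-unit production of B to A, then drop all unit productions.

Expr -> s q | r q | r Atom r | q; Atom -> q | Expr Factor | s | q q s; Factor -> r | q s r | s Expr | s q | r q | r Atom r | q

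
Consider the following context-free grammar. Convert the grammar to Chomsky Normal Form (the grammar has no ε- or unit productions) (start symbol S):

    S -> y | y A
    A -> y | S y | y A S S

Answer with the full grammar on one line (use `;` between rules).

Introduce a nonterminal for each terminal appearing in a rule of length ≥ 2: X1 → y.
Binarize each right-hand side of length ≥ 3 by chaining fresh nonterminals (Y1, Y2, …): affected rules were A → X1 A S S.

S -> y | X1 A; A -> y | S X1 | X1 Y1; X1 -> y; Y1 -> A Y2; Y2 -> S S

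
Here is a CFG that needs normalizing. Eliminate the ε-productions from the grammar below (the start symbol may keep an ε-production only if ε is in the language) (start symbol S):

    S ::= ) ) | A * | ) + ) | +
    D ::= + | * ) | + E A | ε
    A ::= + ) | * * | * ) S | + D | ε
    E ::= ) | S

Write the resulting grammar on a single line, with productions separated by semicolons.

Nullable set = {A, D}.
ε ∉ L(G), so no ε-production is kept.
For each production, add variants omitting each subset of nullable occurrences: S → A * gives A * | *. D → + E A gives + E A | + E. A → + D gives + D | +.

S ::= ) ) | A * | * | ) + ) | +; D ::= + | * ) | + E A | + E; A ::= + ) | * * | * ) S | + D | +; E ::= ) | S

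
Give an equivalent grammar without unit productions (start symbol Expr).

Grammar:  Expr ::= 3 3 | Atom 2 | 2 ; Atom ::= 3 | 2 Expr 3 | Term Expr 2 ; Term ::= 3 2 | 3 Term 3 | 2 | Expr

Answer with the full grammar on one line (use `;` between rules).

Unit pairs: Term ⇒* {Expr}.
Replace each nonterminal's rules with the union of the non-unit rules of every nonterminal it unit-derives.

Expr ::= 3 3 | Atom 2 | 2; Atom ::= 3 | 2 Expr 3 | Term Expr 2; Term ::= 3 2 | 3 Term 3 | 2 | 3 3 | Atom 2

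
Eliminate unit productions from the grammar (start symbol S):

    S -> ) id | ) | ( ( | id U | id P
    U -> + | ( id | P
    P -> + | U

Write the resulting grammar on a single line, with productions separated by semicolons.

S -> ) id | ) | ( ( | id U | id P; U -> + | ( id; P -> + | ( id

Unit pairs: P ⇒* {U}; U ⇒* {P}.
Replace each nonterminal's rules with the union of the non-unit rules of every nonterminal it unit-derives.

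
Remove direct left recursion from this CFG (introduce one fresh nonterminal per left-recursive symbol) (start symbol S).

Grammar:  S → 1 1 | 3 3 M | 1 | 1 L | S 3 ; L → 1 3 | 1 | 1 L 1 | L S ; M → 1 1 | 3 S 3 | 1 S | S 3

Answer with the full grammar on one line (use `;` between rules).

S → 1 1 S' | 3 3 M S' | 1 S' | 1 L S'; L → 1 3 L' | 1 L' | 1 L 1 L'; M → 1 1 | 3 S 3 | 1 S | S 3; S' → 3 S' | ε; L' → S L' | ε

Left recursion appears on S, L.
For S: α = {3}, β = {1 1, 3 3 M, 1, 1 L}. Rewrite as S → β S' and S' → α S' | ε.
For L: α = {S}, β = {1 3, 1, 1 L 1}. Rewrite as L → β L' and L' → α L' | ε.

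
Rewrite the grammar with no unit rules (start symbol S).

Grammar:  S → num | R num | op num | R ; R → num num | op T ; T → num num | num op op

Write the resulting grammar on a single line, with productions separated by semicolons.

Unit pairs: S ⇒* {R}.
For each unit pair (A, B), copy every non-unit production of B to A, then drop all unit productions.

S → num | R num | op num | num num | op T; R → num num | op T; T → num num | num op op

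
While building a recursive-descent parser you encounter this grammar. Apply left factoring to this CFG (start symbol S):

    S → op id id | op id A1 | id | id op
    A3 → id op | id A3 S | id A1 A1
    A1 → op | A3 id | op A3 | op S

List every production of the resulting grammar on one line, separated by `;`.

S has alternatives sharing prefix 'op id': factor to S → op id S' with S' → id | A1.
S has alternatives sharing prefix 'id': factor to S → id S'' with S'' → ε | op.
A3 has alternatives sharing prefix 'id': factor to A3 → id A3' with A3' → op | A3 S | A1 A1.
A1 has alternatives sharing prefix 'op': factor to A1 → op A1' with A1' → ε | A3 | S.

S → op id S' | id S''; A3 → id A3'; A1 → A3 id | op A1'; S' → id | A1; S'' → eps | op; A3' → op | A3 S | A1 A1; A1' → eps | A3 | S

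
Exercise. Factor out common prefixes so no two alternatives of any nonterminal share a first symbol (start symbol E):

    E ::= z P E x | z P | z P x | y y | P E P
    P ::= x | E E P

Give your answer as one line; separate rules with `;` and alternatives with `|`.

E ::= y y | P E P | z P E'; P ::= x | E E P; E' ::= E x | ε | x

E has alternatives sharing prefix 'z P': factor to E → z P E' with E' → E x | ε | x.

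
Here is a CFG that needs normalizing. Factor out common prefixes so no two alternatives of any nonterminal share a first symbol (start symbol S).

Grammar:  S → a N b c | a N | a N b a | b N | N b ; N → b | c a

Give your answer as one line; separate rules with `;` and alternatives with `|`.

S has alternatives sharing prefix 'a N': factor to S → a N S' with S' → b c | ε | b a.
S' has alternatives sharing prefix 'b': factor to S' → b S'' with S'' → c | a.

S → b N | N b | a N S'; N → b | c a; S' → ε | b S''; S'' → c | a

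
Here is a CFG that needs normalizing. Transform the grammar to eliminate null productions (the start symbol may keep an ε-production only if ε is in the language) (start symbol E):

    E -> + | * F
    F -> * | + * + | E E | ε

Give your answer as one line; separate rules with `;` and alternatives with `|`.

Nullable nonterminals: {F}.
ε ∉ L(G), so no ε-production is kept.
Expand every rule over subsets of its nullable positions: E → * F gives * F | *.

E -> + | * F | *; F -> * | + * + | E E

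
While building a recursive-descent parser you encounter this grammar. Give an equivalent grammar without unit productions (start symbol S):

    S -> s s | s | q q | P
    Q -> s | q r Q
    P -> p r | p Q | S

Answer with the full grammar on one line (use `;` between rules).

Unit pairs: P ⇒* {S}; S ⇒* {P}.
For each unit pair (A, B), copy every non-unit production of B to A, then drop all unit productions.

S -> s s | s | q q | p r | p Q; Q -> s | q r Q; P -> s s | s | q q | p r | p Q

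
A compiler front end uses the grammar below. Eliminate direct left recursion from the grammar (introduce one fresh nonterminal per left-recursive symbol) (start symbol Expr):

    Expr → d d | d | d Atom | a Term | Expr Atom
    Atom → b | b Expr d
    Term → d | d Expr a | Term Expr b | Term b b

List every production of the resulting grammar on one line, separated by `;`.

Left recursion appears on Expr, Term.
For Expr: α = {Atom}, β = {d d, d, d Atom, a Term}. Rewrite as Expr → β Expr1 and Expr1 → α Expr1 | ε.
For Term: α = {Expr b, b b}, β = {d, d Expr a}. Rewrite as Term → β Term1 and Term1 → α Term1 | ε.

Expr → d d Expr1 | d Expr1 | d Atom Expr1 | a Term Expr1; Atom → b | b Expr d; Term → d Term1 | d Expr a Term1; Expr1 → Atom Expr1 | ε; Term1 → Expr b Term1 | b b Term1 | ε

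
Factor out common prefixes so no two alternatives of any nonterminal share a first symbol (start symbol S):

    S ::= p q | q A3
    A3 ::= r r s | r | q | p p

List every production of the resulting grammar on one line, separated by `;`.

S ::= p q | q A3; A3 ::= q | p p | r A3'; A3' ::= r s | eps

A3 has alternatives sharing prefix 'r': factor to A3 → r A3' with A3' → r s | ε.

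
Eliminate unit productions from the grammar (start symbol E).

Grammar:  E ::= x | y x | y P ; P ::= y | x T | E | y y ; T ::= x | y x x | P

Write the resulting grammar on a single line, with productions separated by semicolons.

Unit pairs: P ⇒* {E}; T ⇒* {E, P}.
For each unit pair (A, B), copy every non-unit production of B to A, then drop all unit productions.

E ::= x | y x | y P; P ::= x | y x | y P | y | x T | y y; T ::= x | y x | y P | y | x T | y y | y x x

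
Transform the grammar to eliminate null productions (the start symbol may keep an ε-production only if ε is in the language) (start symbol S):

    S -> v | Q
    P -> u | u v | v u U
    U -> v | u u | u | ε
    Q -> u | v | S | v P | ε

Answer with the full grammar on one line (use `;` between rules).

S -> v | Q | ε; P -> u | u v | v u U | v u; U -> v | u u | u; Q -> u | v | S | v P

The nullable symbols are {Q, S, U}.
ε ∈ L(G) since S is nullable, so keep S → ε.
Expand every rule over subsets of its nullable positions: P → v u U gives v u U | v u.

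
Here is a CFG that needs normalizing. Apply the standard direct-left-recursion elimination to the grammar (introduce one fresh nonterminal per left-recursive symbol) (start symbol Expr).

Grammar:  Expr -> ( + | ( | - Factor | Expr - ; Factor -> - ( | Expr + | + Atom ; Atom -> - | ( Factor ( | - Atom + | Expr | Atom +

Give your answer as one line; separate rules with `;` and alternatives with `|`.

Expr, Atom are directly left-recursive.
For Expr: α = {-}, β = {( +, (, - Factor}. Rewrite as Expr → β Expr1 and Expr1 → α Expr1 | ε.
For Atom: α = {+}, β = {-, ( Factor (, - Atom +, Expr}. Rewrite as Atom → β Atom1 and Atom1 → α Atom1 | ε.

Expr -> ( + Expr1 | ( Expr1 | - Factor Expr1; Factor -> - ( | Expr + | + Atom; Atom -> - Atom1 | ( Factor ( Atom1 | - Atom + Atom1 | Expr Atom1; Expr1 -> - Expr1 | epsilon; Atom1 -> + Atom1 | epsilon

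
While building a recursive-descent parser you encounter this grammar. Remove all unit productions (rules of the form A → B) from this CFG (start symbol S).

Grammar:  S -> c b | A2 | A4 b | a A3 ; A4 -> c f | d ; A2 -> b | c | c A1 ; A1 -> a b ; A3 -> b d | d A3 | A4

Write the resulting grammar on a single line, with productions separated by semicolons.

Unit pairs: A3 ⇒* {A4}; S ⇒* {A2}.
For each unit pair (A, B), copy every non-unit production of B to A, then drop all unit productions.

S -> b | c | c A1 | c b | A4 b | a A3; A4 -> c f | d; A2 -> b | c | c A1; A1 -> a b; A3 -> c f | d | b d | d A3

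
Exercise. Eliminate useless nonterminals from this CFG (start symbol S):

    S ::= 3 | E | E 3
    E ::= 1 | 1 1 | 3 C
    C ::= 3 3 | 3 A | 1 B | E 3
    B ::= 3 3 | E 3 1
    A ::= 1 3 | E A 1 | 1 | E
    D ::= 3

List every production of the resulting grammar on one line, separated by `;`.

Generating nonterminals: {A, B, C, D, E, S}.
Reachable from S after that: {A, B, C, E, S}.
Removed useless symbols: {D} and every production mentioning them.

S ::= 3 | E | E 3; E ::= 1 | 1 1 | 3 C; C ::= 3 3 | 3 A | 1 B | E 3; B ::= 3 3 | E 3 1; A ::= 1 3 | E A 1 | 1 | E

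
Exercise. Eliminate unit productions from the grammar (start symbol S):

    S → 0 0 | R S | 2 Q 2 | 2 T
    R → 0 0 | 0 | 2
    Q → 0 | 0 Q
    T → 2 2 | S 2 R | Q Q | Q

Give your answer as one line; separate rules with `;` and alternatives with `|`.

Unit pairs: T ⇒* {Q}.
For every A with A ⇒* B via unit rules, add B's non-unit alternatives to A; then delete every rule of the form X → Y.

S → 0 0 | R S | 2 Q 2 | 2 T; R → 0 0 | 0 | 2; Q → 0 | 0 Q; T → 0 | 0 Q | 2 2 | S 2 R | Q Q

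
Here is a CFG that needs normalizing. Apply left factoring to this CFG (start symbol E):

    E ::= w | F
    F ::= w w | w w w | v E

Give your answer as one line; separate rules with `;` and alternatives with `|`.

F has alternatives sharing prefix 'w w': factor to F → w w F' with F' → ε | w.

E ::= w | F; F ::= v E | w w F'; F' ::= ε | w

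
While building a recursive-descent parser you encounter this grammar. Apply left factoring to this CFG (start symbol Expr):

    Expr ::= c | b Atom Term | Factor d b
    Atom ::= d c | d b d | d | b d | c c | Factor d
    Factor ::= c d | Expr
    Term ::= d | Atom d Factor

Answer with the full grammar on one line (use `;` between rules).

Atom has alternatives sharing prefix 'd': factor to Atom → d Atom1 with Atom1 → c | b d | ε.

Expr ::= c | b Atom Term | Factor d b; Atom ::= b d | c c | Factor d | d Atom1; Factor ::= c d | Expr; Term ::= d | Atom d Factor; Atom1 ::= c | b d | epsilon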